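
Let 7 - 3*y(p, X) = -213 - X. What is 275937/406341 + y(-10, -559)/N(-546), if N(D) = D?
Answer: 1680155/1896258 ≈ 0.88604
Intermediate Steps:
y(p, X) = 220/3 + X/3 (y(p, X) = 7/3 - (-213 - X)/3 = 7/3 + (71 + X/3) = 220/3 + X/3)
275937/406341 + y(-10, -559)/N(-546) = 275937/406341 + (220/3 + (⅓)*(-559))/(-546) = 275937*(1/406341) + (220/3 - 559/3)*(-1/546) = 91979/135447 - 113*(-1/546) = 91979/135447 + 113/546 = 1680155/1896258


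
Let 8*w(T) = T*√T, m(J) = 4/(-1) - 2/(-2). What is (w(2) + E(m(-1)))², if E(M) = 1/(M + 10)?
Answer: 57/392 + √2/14 ≈ 0.24642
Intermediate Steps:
m(J) = -3 (m(J) = 4*(-1) - 2*(-½) = -4 + 1 = -3)
w(T) = T^(3/2)/8 (w(T) = (T*√T)/8 = T^(3/2)/8)
E(M) = 1/(10 + M)
(w(2) + E(m(-1)))² = (2^(3/2)/8 + 1/(10 - 3))² = ((2*√2)/8 + 1/7)² = (√2/4 + ⅐)² = (⅐ + √2/4)²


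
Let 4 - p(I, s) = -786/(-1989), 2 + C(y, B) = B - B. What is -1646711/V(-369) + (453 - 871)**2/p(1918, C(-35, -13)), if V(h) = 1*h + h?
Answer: 44713522073/881910 ≈ 50701.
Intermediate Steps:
C(y, B) = -2 (C(y, B) = -2 + (B - B) = -2 + 0 = -2)
V(h) = 2*h (V(h) = h + h = 2*h)
p(I, s) = 2390/663 (p(I, s) = 4 - (-786)/(-1989) = 4 - (-786)*(-1)/1989 = 4 - 1*262/663 = 4 - 262/663 = 2390/663)
-1646711/V(-369) + (453 - 871)**2/p(1918, C(-35, -13)) = -1646711/(2*(-369)) + (453 - 871)**2/(2390/663) = -1646711/(-738) + (-418)**2*(663/2390) = -1646711*(-1/738) + 174724*(663/2390) = 1646711/738 + 57921006/1195 = 44713522073/881910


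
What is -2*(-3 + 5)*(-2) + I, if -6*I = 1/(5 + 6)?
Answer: 527/66 ≈ 7.9848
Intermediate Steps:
I = -1/66 (I = -1/(6*(5 + 6)) = -1/6/11 = -1/6*1/11 = -1/66 ≈ -0.015152)
-2*(-3 + 5)*(-2) + I = -2*(-3 + 5)*(-2) - 1/66 = -2*2*(-2) - 1/66 = -4*(-2) - 1/66 = 8 - 1/66 = 527/66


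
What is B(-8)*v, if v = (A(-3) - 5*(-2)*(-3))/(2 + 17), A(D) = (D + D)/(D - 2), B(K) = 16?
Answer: -2304/95 ≈ -24.253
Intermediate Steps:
A(D) = 2*D/(-2 + D) (A(D) = (2*D)/(-2 + D) = 2*D/(-2 + D))
v = -144/95 (v = (2*(-3)/(-2 - 3) - 5*(-2)*(-3))/(2 + 17) = (2*(-3)/(-5) + 10*(-3))/19 = (2*(-3)*(-⅕) - 30)*(1/19) = (6/5 - 30)*(1/19) = -144/5*1/19 = -144/95 ≈ -1.5158)
B(-8)*v = 16*(-144/95) = -2304/95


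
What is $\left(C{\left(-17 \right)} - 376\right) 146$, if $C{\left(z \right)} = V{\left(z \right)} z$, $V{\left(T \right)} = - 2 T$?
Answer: $-139284$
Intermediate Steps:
$C{\left(z \right)} = - 2 z^{2}$ ($C{\left(z \right)} = - 2 z z = - 2 z^{2}$)
$\left(C{\left(-17 \right)} - 376\right) 146 = \left(- 2 \left(-17\right)^{2} - 376\right) 146 = \left(\left(-2\right) 289 - 376\right) 146 = \left(-578 - 376\right) 146 = \left(-954\right) 146 = -139284$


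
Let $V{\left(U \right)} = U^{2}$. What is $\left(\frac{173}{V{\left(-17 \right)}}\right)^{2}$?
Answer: $\frac{29929}{83521} \approx 0.35834$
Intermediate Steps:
$\left(\frac{173}{V{\left(-17 \right)}}\right)^{2} = \left(\frac{173}{\left(-17\right)^{2}}\right)^{2} = \left(\frac{173}{289}\right)^{2} = \frac{29929}{83521}$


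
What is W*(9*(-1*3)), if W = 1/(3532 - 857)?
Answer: -27/2675 ≈ -0.010093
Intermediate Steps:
W = 1/2675 ≈ 0.00037383
W*(9*(-1*3)) = (9*(-1*3))/2675 = (9*(-3))/2675 = (1/2675)*(-27) = -27/2675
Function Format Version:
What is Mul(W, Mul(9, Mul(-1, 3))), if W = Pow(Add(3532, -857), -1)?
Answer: Rational(-27, 2675) ≈ -0.010093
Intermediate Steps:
W = Rational(1, 2675) (W = Pow(2675, -1) = Rational(1, 2675) ≈ 0.00037383)
Mul(W, Mul(9, Mul(-1, 3))) = Mul(Rational(1, 2675), Mul(9, Mul(-1, 3))) = Mul(Rational(1, 2675), Mul(9, -3)) = Mul(Rational(1, 2675), -27) = Rational(-27, 2675)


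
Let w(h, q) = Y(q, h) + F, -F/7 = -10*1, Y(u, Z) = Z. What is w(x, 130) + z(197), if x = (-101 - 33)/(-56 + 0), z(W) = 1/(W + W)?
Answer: 399333/5516 ≈ 72.395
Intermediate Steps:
F = 70 (F = -(-70) = -7*(-10) = 70)
z(W) = 1/(2*W)
x = 67/28 (x = -134/(-56) = -134*(-1/56) = 67/28 ≈ 2.3929)
w(h, q) = 70 + h (w(h, q) = h + 70 = 70 + h)
w(x, 130) + z(197) = (70 + 67/28) + (1/2)/197 = 2027/28 + (1/2)*(1/197) = 2027/28 + 1/394 = 399333/5516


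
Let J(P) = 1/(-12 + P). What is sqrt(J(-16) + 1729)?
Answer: 3*sqrt(37653)/14 ≈ 41.581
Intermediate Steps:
sqrt(J(-16) + 1729) = sqrt(1/(-12 - 16) + 1729) = sqrt(1/(-28) + 1729) = sqrt(-1/28 + 1729) = sqrt(48411/28) = 3*sqrt(37653)/14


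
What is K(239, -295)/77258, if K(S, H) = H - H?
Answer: 0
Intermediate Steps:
K(S, H) = 0
K(239, -295)/77258 = 0/77258 = 0*(1/77258) = 0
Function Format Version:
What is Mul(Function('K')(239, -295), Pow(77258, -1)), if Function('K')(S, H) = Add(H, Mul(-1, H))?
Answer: 0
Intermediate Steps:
Function('K')(S, H) = 0
Mul(Function('K')(239, -295), Pow(77258, -1)) = Mul(0, Pow(77258, -1)) = Mul(0, Rational(1, 77258)) = 0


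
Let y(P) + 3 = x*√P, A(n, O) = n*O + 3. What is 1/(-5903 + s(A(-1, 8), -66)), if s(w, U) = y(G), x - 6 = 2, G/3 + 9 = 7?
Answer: -2953/17440610 - 2*I*√6/8720305 ≈ -0.00016932 - 5.6179e-7*I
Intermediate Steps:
A(n, O) = 3 + O*n (A(n, O) = O*n + 3 = 3 + O*n)
G = -6 (G = -27 + 3*7 = -27 + 21 = -6)
x = 8 (x = 6 + 2 = 8)
y(P) = -3 + 8*√P
s(w, U) = -3 + 8*I*√6 (s(w, U) = -3 + 8*√(-6) = -3 + 8*(I*√6) = -3 + 8*I*√6)
1/(-5903 + s(A(-1, 8), -66)) = 1/(-5903 + (-3 + 8*I*√6)) = 1/(-5906 + 8*I*√6)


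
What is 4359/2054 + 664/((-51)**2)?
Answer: 12701615/5342454 ≈ 2.3775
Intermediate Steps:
4359/2054 + 664/((-51)**2) = 4359*(1/2054) + 664/2601 = 4359/2054 + 664*(1/2601) = 4359/2054 + 664/2601 = 12701615/5342454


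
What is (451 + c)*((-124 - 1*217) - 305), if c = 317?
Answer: -496128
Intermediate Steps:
(451 + c)*((-124 - 1*217) - 305) = (451 + 317)*((-124 - 1*217) - 305) = 768*((-124 - 217) - 305) = 768*(-341 - 305) = 768*(-646) = -496128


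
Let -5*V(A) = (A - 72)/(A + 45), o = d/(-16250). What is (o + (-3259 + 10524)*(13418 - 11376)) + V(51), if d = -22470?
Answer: 771426834179/52000 ≈ 1.4835e+7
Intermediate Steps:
o = 2247/1625 (o = -22470/(-16250) = -22470*(-1/16250) = 2247/1625 ≈ 1.3828)
V(A) = -(-72 + A)/(5*(45 + A)) (V(A) = -(A - 72)/(5*(A + 45)) = -(-72 + A)/(5*(45 + A)))
(o + (-3259 + 10524)*(13418 - 11376)) + V(51) = (2247/1625 + (-3259 + 10524)*(13418 - 11376)) + (72 - 1*51)/(5*(45 + 51)) = (2247/1625 + 7265*2042) + (1/5)*(72 - 51)/96 = (2247/1625 + 14835130) + (1/5)*(1/96)*21 = 24107088497/1625 + 7/160 = 771426834179/52000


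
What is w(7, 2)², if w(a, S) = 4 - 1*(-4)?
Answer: 64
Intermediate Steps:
w(a, S) = 8 (w(a, S) = 4 + 4 = 8)
w(7, 2)² = 8² = 64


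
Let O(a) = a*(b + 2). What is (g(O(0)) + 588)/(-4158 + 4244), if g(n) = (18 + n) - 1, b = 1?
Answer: 605/86 ≈ 7.0349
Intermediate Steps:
O(a) = 3*a (O(a) = a*(1 + 2) = a*3 = 3*a)
g(n) = 17 + n
(g(O(0)) + 588)/(-4158 + 4244) = ((17 + 3*0) + 588)/(-4158 + 4244) = ((17 + 0) + 588)/86 = (17 + 588)*(1/86) = 605*(1/86) = 605/86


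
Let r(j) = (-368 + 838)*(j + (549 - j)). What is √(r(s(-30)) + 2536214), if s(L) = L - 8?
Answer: 2*√698561 ≈ 1671.6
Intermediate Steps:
s(L) = -8 + L
r(j) = 258030 (r(j) = 470*549 = 258030)
√(r(s(-30)) + 2536214) = √(258030 + 2536214) = √2794244 = 2*√698561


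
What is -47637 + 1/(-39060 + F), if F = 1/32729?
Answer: -60898890214472/1278394739 ≈ -47637.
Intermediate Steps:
F = 1/32729 ≈ 3.0554e-5
-47637 + 1/(-39060 + F) = -47637 + 1/(-39060 + 1/32729) = -47637 + 1/(-1278394739/32729) = -47637 - 32729/1278394739 = -60898890214472/1278394739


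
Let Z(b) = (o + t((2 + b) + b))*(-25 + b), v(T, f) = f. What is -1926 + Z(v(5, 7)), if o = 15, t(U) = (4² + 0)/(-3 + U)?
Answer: -28836/13 ≈ -2218.2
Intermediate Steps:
t(U) = 16/(-3 + U) (t(U) = (16 + 0)/(-3 + U) = 16/(-3 + U))
Z(b) = (-25 + b)*(15 + 16/(-1 + 2*b)) (Z(b) = (15 + 16/(-3 + ((2 + b) + b)))*(-25 + b) = (15 + 16/(-3 + (2 + 2*b)))*(-25 + b) = (15 + 16/(-1 + 2*b))*(-25 + b) = (-25 + b)*(15 + 16/(-1 + 2*b)))
-1926 + Z(v(5, 7)) = -1926 + (-25 - 749*7 + 30*7²)/(-1 + 2*7) = -1926 + (-25 - 5243 + 30*49)/(-1 + 14) = -1926 + (-25 - 5243 + 1470)/13 = -1926 + (1/13)*(-3798) = -1926 - 3798/13 = -28836/13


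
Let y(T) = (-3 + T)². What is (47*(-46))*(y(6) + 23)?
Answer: -69184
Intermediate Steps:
(47*(-46))*(y(6) + 23) = (47*(-46))*((-3 + 6)² + 23) = -2162*(3² + 23) = -2162*(9 + 23) = -2162*32 = -69184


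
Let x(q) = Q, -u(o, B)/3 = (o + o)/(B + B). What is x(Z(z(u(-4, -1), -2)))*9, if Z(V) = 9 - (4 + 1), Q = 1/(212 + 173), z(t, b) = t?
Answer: 9/385 ≈ 0.023377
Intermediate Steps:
u(o, B) = -3*o/B (u(o, B) = -3*(o + o)/(B + B) = -3*2*o/(2*B) = -3*2*o*1/(2*B) = -3*o/B)
Q = 1/385 ≈ 0.0025974
Z(V) = 4 (Z(V) = 9 - 1*5 = 9 - 5 = 4)
x(q) = 1/385
x(Z(z(u(-4, -1), -2)))*9 = (1/385)*9 = 9/385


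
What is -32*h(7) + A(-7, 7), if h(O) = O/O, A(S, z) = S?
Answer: -39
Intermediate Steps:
h(O) = 1
-32*h(7) + A(-7, 7) = -32*1 - 7 = -32 - 7 = -39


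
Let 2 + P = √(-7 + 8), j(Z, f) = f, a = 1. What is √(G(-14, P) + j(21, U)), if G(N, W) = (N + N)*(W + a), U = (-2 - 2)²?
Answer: 4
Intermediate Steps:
U = 16 (U = (-4)² = 16)
P = -1 (P = -2 + √(-7 + 8) = -2 + √1 = -2 + 1 = -1)
G(N, W) = 2*N*(1 + W) (G(N, W) = (N + N)*(W + 1) = (2*N)*(1 + W) = 2*N*(1 + W))
√(G(-14, P) + j(21, U)) = √(2*(-14)*(1 - 1) + 16) = √(2*(-14)*0 + 16) = √(0 + 16) = √16 = 4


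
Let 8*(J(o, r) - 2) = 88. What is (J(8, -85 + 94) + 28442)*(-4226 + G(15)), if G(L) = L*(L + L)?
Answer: -107446080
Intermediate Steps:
J(o, r) = 13 (J(o, r) = 2 + (⅛)*88 = 2 + 11 = 13)
G(L) = 2*L² (G(L) = L*(2*L) = 2*L²)
(J(8, -85 + 94) + 28442)*(-4226 + G(15)) = (13 + 28442)*(-4226 + 2*15²) = 28455*(-4226 + 2*225) = 28455*(-4226 + 450) = 28455*(-3776) = -107446080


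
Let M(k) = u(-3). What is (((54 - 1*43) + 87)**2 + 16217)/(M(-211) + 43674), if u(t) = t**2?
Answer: 8607/14561 ≈ 0.59110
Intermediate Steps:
M(k) = 9 (M(k) = (-3)**2 = 9)
(((54 - 1*43) + 87)**2 + 16217)/(M(-211) + 43674) = (((54 - 1*43) + 87)**2 + 16217)/(9 + 43674) = (((54 - 43) + 87)**2 + 16217)/43683 = ((11 + 87)**2 + 16217)*(1/43683) = (98**2 + 16217)*(1/43683) = (9604 + 16217)*(1/43683) = 25821*(1/43683) = 8607/14561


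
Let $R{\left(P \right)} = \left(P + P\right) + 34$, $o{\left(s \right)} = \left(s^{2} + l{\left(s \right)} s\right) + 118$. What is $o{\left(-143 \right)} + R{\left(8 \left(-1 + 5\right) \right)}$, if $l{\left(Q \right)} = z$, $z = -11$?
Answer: $22238$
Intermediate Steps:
$l{\left(Q \right)} = -11$
$o{\left(s \right)} = 118 + s^{2} - 11 s$ ($o{\left(s \right)} = \left(s^{2} - 11 s\right) + 118 = 118 + s^{2} - 11 s$)
$R{\left(P \right)} = 34 + 2 P$ ($R{\left(P \right)} = 2 P + 34 = 34 + 2 P$)
$o{\left(-143 \right)} + R{\left(8 \left(-1 + 5\right) \right)} = \left(118 + \left(-143\right)^{2} - -1573\right) + \left(34 + 2 \cdot 8 \left(-1 + 5\right)\right) = \left(118 + 20449 + 1573\right) + \left(34 + 2 \cdot 8 \cdot 4\right) = 22140 + \left(34 + 2 \cdot 32\right) = 22140 + \left(34 + 64\right) = 22140 + 98 = 22238$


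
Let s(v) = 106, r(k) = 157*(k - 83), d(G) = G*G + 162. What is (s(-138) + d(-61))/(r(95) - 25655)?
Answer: -3989/23771 ≈ -0.16781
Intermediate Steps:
d(G) = 162 + G² (d(G) = G² + 162 = 162 + G²)
r(k) = -13031 + 157*k (r(k) = 157*(-83 + k) = -13031 + 157*k)
(s(-138) + d(-61))/(r(95) - 25655) = (106 + (162 + (-61)²))/((-13031 + 157*95) - 25655) = (106 + (162 + 3721))/((-13031 + 14915) - 25655) = (106 + 3883)/(1884 - 25655) = 3989/(-23771) = 3989*(-1/23771) = -3989/23771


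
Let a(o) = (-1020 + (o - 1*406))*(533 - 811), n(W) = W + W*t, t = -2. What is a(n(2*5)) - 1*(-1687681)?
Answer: 2086889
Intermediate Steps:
n(W) = -W (n(W) = W + W*(-2) = W - 2*W = -W)
a(o) = 396428 - 278*o (a(o) = (-1020 + (o - 406))*(-278) = (-1020 + (-406 + o))*(-278) = (-1426 + o)*(-278) = 396428 - 278*o)
a(n(2*5)) - 1*(-1687681) = (396428 - (-278)*2*5) - 1*(-1687681) = (396428 - (-278)*10) + 1687681 = (396428 - 278*(-10)) + 1687681 = (396428 + 2780) + 1687681 = 399208 + 1687681 = 2086889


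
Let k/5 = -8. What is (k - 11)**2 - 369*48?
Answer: -15111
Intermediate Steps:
k = -40 (k = 5*(-8) = -40)
(k - 11)**2 - 369*48 = (-40 - 11)**2 - 369*48 = (-51)**2 - 17712 = 2601 - 17712 = -15111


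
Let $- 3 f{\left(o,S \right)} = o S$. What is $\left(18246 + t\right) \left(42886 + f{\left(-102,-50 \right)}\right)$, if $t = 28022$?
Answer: $1905593848$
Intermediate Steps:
$f{\left(o,S \right)} = - \frac{S o}{3}$ ($f{\left(o,S \right)} = - \frac{o S}{3} = - \frac{S o}{3}$)
$\left(18246 + t\right) \left(42886 + f{\left(-102,-50 \right)}\right) = \left(18246 + 28022\right) \left(42886 - \left(- \frac{50}{3}\right) \left(-102\right)\right) = 46268 \left(42886 - 1700\right) = 46268 \cdot 41186 = 1905593848$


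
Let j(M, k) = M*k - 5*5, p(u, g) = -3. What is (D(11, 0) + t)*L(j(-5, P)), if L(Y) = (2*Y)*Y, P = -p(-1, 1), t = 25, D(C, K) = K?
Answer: 80000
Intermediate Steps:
P = 3 (P = -1*(-3) = 3)
j(M, k) = -25 + M*k (j(M, k) = M*k - 25 = -25 + M*k)
L(Y) = 2*Y²
(D(11, 0) + t)*L(j(-5, P)) = (0 + 25)*(2*(-25 - 5*3)²) = 25*(2*(-25 - 15)²) = 25*(2*(-40)²) = 25*(2*1600) = 25*3200 = 80000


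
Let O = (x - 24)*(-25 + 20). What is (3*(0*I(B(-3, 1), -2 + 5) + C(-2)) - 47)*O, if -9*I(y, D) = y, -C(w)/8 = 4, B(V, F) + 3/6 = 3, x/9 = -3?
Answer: -36465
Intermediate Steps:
x = -27 (x = 9*(-3) = -27)
B(V, F) = 5/2 (B(V, F) = -½ + 3 = 5/2)
C(w) = -32 (C(w) = -8*4 = -32)
I(y, D) = -y/9
O = 255 (O = (-27 - 24)*(-25 + 20) = -51*(-5) = 255)
(3*(0*I(B(-3, 1), -2 + 5) + C(-2)) - 47)*O = (3*(0*(-⅑*5/2) - 32) - 47)*255 = (3*(0*(-5/18) - 32) - 47)*255 = (3*(0 - 32) - 47)*255 = (3*(-32) - 47)*255 = (-96 - 47)*255 = -143*255 = -36465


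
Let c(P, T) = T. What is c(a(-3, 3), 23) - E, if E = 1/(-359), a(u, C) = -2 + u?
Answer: 8258/359 ≈ 23.003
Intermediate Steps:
E = -1/359 ≈ -0.0027855
c(a(-3, 3), 23) - E = 23 - 1*(-1/359) = 23 + 1/359 = 8258/359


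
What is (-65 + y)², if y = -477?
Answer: 293764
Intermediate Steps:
(-65 + y)² = (-65 - 477)² = (-542)² = 293764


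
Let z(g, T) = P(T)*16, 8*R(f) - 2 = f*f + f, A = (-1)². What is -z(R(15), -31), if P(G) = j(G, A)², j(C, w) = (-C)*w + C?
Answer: 0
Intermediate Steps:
A = 1
R(f) = ¼ + f/8 + f²/8 (R(f) = ¼ + (f*f + f)/8 = ¼ + (f² + f)/8 = ¼ + (f + f²)/8 = ¼ + (f/8 + f²/8) = ¼ + f/8 + f²/8)
j(C, w) = C - C*w (j(C, w) = -C*w + C = C - C*w)
P(G) = 0 (P(G) = (G*(1 - 1*1))² = (G*(1 - 1))² = (G*0)² = 0² = 0)
z(g, T) = 0 (z(g, T) = 0*16 = 0)
-z(R(15), -31) = -1*0 = 0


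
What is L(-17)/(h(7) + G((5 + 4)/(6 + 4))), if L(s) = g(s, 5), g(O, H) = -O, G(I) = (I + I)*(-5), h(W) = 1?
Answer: -17/8 ≈ -2.1250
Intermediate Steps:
G(I) = -10*I (G(I) = (2*I)*(-5) = -10*I)
L(s) = -s
L(-17)/(h(7) + G((5 + 4)/(6 + 4))) = (-1*(-17))/(1 - 10*(5 + 4)/(6 + 4)) = 17/(1 - 90/10) = 17/(1 - 10*9/10) = 17/(1 - 9) = 17/(-8) = -1/8*17 = -17/8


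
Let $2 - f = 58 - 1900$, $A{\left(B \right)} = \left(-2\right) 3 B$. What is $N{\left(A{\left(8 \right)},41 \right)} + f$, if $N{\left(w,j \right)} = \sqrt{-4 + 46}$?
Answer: $1844 + \sqrt{42} \approx 1850.5$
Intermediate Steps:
$A{\left(B \right)} = - 6 B$
$N{\left(w,j \right)} = \sqrt{42}$
$f = 1844$ ($f = 2 - \left(58 - 1900\right) = 2 - -1842 = 2 + 1842 = 1844$)
$N{\left(A{\left(8 \right)},41 \right)} + f = \sqrt{42} + 1844 = 1844 + \sqrt{42}$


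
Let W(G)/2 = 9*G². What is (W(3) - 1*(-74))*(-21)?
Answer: -4956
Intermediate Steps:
W(G) = 18*G² (W(G) = 2*(9*G²) = 18*G²)
(W(3) - 1*(-74))*(-21) = (18*3² - 1*(-74))*(-21) = (18*9 + 74)*(-21) = (162 + 74)*(-21) = 236*(-21) = -4956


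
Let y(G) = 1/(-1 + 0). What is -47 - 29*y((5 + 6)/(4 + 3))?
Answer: -18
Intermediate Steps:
y(G) = -1 (y(G) = 1/(-1) = -1)
-47 - 29*y((5 + 6)/(4 + 3)) = -47 - 29*(-1) = -47 + 29 = -18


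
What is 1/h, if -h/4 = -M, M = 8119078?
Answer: 1/32476312 ≈ 3.0792e-8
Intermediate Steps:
h = 32476312 (h = -(-4)*8119078 = -4*(-8119078) = 32476312)
1/h = 1/32476312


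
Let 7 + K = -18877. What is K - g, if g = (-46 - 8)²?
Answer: -21800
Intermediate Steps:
K = -18884 (K = -7 - 18877 = -18884)
g = 2916 (g = (-54)² = 2916)
K - g = -18884 - 1*2916 = -18884 - 2916 = -21800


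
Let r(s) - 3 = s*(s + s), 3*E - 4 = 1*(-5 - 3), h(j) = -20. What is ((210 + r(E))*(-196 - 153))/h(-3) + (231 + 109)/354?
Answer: 40142059/10620 ≈ 3779.9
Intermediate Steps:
E = -4/3 (E = 4/3 + (1*(-5 - 3))/3 = 4/3 + (1*(-8))/3 = 4/3 + (⅓)*(-8) = 4/3 - 8/3 = -4/3 ≈ -1.3333)
r(s) = 3 + 2*s² (r(s) = 3 + s*(s + s) = 3 + s*(2*s) = 3 + 2*s²)
((210 + r(E))*(-196 - 153))/h(-3) + (231 + 109)/354 = ((210 + (3 + 2*(-4/3)²))*(-196 - 153))/(-20) + (231 + 109)/354 = ((210 + (3 + 2*(16/9)))*(-349))*(-1/20) + 340*(1/354) = ((210 + (3 + 32/9))*(-349))*(-1/20) + 170/177 = ((210 + 59/9)*(-349))*(-1/20) + 170/177 = ((1949/9)*(-349))*(-1/20) + 170/177 = -680201/9*(-1/20) + 170/177 = 680201/180 + 170/177 = 40142059/10620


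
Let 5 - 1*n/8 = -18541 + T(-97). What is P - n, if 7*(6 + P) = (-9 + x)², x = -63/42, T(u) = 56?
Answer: -591641/4 ≈ -1.4791e+5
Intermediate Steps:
x = -3/2 (x = -63*1/42 = -3/2 ≈ -1.5000)
n = 147920 (n = 40 - 8*(-18541 + 56) = 40 - 8*(-18485) = 40 + 147880 = 147920)
P = 39/4 (P = -6 + (-9 - 3/2)²/7 = -6 + (-21/2)²/7 = -6 + (⅐)*(441/4) = -6 + 63/4 = 39/4 ≈ 9.7500)
P - n = 39/4 - 1*147920 = 39/4 - 147920 = -591641/4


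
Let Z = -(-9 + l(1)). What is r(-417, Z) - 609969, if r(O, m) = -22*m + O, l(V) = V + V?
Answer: -610540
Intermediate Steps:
l(V) = 2*V
Z = 7 (Z = -(-9 + 2*1) = -(-9 + 2) = -1*(-7) = 7)
r(O, m) = O - 22*m
r(-417, Z) - 609969 = (-417 - 22*7) - 609969 = (-417 - 154) - 609969 = -571 - 609969 = -610540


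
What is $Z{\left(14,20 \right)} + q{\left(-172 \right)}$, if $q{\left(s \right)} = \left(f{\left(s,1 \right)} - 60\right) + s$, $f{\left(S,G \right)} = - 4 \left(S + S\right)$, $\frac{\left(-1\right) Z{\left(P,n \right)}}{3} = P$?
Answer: $1102$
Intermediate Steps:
$Z{\left(P,n \right)} = - 3 P$
$f{\left(S,G \right)} = - 8 S$ ($f{\left(S,G \right)} = - 4 \cdot 2 S = - 8 S$)
$q{\left(s \right)} = -60 - 7 s$ ($q{\left(s \right)} = \left(- 8 s - 60\right) + s = \left(-60 - 8 s\right) + s = -60 - 7 s$)
$Z{\left(14,20 \right)} + q{\left(-172 \right)} = \left(-3\right) 14 - -1144 = -42 + \left(-60 + 1204\right) = -42 + 1144 = 1102$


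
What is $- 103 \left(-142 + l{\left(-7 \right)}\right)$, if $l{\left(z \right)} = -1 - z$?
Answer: $14008$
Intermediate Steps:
$- 103 \left(-142 + l{\left(-7 \right)}\right) = - 103 \left(-142 - -6\right) = - 103 \left(-142 + \left(-1 + 7\right)\right) = - 103 \left(-142 + 6\right) = \left(-103\right) \left(-136\right) = 14008$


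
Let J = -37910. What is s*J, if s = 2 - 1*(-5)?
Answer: -265370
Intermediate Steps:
s = 7 (s = 2 + 5 = 7)
s*J = 7*(-37910) = -265370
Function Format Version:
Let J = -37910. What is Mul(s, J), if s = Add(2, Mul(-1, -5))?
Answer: -265370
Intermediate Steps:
s = 7 (s = Add(2, 5) = 7)
Mul(s, J) = Mul(7, -37910) = -265370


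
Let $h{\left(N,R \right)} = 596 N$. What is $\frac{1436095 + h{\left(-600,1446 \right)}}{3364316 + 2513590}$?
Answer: $\frac{1078495}{5877906} \approx 0.18348$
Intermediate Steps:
$\frac{1436095 + h{\left(-600,1446 \right)}}{3364316 + 2513590} = \frac{1436095 + 596 \left(-600\right)}{3364316 + 2513590} = \frac{1436095 - 357600}{5877906} = 1078495 \cdot \frac{1}{5877906} = \frac{1078495}{5877906}$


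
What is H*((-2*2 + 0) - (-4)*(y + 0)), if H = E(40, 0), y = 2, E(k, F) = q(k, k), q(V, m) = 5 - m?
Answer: -140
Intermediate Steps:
E(k, F) = 5 - k
H = -35 (H = 5 - 1*40 = 5 - 40 = -35)
H*((-2*2 + 0) - (-4)*(y + 0)) = -35*((-2*2 + 0) - (-4)*(2 + 0)) = -35*((-4 + 0) - (-4)*2) = -35*(-4 - 1*(-8)) = -35*(-4 + 8) = -35*4 = -140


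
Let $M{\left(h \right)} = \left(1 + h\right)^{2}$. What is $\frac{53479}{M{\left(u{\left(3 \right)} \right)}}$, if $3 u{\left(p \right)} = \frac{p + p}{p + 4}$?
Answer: $\frac{2620471}{81} \approx 32352.0$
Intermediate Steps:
$u{\left(p \right)} = \frac{2 p}{3 \left(4 + p\right)}$ ($u{\left(p \right)} = \frac{\left(p + p\right) \frac{1}{p + 4}}{3} = \frac{2 p \frac{1}{4 + p}}{3} = \frac{2 p}{3 \left(4 + p\right)}$)
$\frac{53479}{M{\left(u{\left(3 \right)} \right)}} = \frac{53479}{\left(1 + \frac{2}{3} \cdot 3 \frac{1}{4 + 3}\right)^{2}} = \frac{53479}{\left(1 + \frac{2}{3} \cdot 3 \cdot \frac{1}{7}\right)^{2}} = \frac{53479}{\left(1 + \frac{2}{7}\right)^{2}} = \frac{53479}{\left(\frac{9}{7}\right)^{2}} = \frac{53479}{\frac{81}{49}} = 53479 \cdot \frac{49}{81} = \frac{2620471}{81}$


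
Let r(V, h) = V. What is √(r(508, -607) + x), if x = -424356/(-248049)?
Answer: 4*√24198796862/27561 ≈ 22.577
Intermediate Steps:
x = 141452/82683 (x = -424356*(-1/248049) = 141452/82683 ≈ 1.7108)
√(r(508, -607) + x) = √(508 + 141452/82683) = √(42144416/82683) = 4*√24198796862/27561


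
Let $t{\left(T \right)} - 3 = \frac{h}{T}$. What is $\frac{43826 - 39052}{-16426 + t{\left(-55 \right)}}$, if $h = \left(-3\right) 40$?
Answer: $- \frac{52514}{180629} \approx -0.29073$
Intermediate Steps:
$h = -120$
$t{\left(T \right)} = 3 - \frac{120}{T}$
$\frac{43826 - 39052}{-16426 + t{\left(-55 \right)}} = \frac{43826 - 39052}{-16426 + \left(3 - \frac{120}{-55}\right)} = \frac{4774}{-16426 + \left(3 - - \frac{24}{11}\right)} = \frac{4774}{-16426 + \left(3 + \frac{24}{11}\right)} = \frac{4774}{-16426 + \frac{57}{11}} = \frac{4774}{- \frac{180629}{11}} = 4774 \left(- \frac{11}{180629}\right) = - \frac{52514}{180629}$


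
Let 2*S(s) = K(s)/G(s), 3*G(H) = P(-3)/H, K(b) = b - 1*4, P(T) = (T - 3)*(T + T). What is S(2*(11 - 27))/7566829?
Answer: 48/7566829 ≈ 6.3435e-6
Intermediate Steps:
P(T) = 2*T*(-3 + T) (P(T) = (-3 + T)*(2*T) = 2*T*(-3 + T))
K(b) = -4 + b (K(b) = b - 4 = -4 + b)
G(H) = 12/H (G(H) = ((2*(-3)*(-3 - 3))/H)/3 = ((2*(-3)*(-6))/H)/3 = (36/H)/3 = 12/H)
S(s) = s*(-4 + s)/24 (S(s) = ((-4 + s)/((12/s)))/2 = ((-4 + s)*(s/12))/2 = (s*(-4 + s)/12)/2 = s*(-4 + s)/24)
S(2*(11 - 27))/7566829 = ((2*(11 - 27))*(-4 + 2*(11 - 27))/24)/7566829 = ((2*(-16))*(-4 + 2*(-16))/24)*(1/7566829) = ((1/24)*(-32)*(-4 - 32))*(1/7566829) = ((1/24)*(-32)*(-36))*(1/7566829) = 48*(1/7566829) = 48/7566829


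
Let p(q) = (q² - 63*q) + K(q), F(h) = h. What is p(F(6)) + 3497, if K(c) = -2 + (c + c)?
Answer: 3165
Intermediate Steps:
K(c) = -2 + 2*c
p(q) = -2 + q² - 61*q (p(q) = (q² - 63*q) + (-2 + 2*q) = -2 + q² - 61*q)
p(F(6)) + 3497 = (-2 + 6² - 61*6) + 3497 = (-2 + 36 - 366) + 3497 = -332 + 3497 = 3165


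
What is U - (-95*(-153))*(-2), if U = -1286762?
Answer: -1257692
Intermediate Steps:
U - (-95*(-153))*(-2) = -1286762 - (-95*(-153))*(-2) = -1286762 - 14535*(-2) = -1286762 - 1*(-29070) = -1286762 + 29070 = -1257692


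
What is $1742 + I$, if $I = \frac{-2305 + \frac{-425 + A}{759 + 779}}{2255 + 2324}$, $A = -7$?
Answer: $\frac{6132246481}{3521251} \approx 1741.5$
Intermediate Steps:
$I = - \frac{1772761}{3521251}$ ($I = \frac{-2305 + \frac{-425 - 7}{759 + 779}}{2255 + 2324} = \frac{-2305 - \frac{432}{1538}}{4579} = \left(-2305 - \frac{216}{769}\right) \frac{1}{4579} = \left(- \frac{1772761}{769}\right) \frac{1}{4579} = - \frac{1772761}{3521251} \approx -0.50345$)
$1742 + I = 1742 - \frac{1772761}{3521251} = \frac{6132246481}{3521251}$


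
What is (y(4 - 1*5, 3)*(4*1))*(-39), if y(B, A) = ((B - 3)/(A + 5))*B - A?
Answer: 390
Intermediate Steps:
y(B, A) = -A + B*(-3 + B)/(5 + A) (y(B, A) = ((-3 + B)/(5 + A))*B - A = B*(-3 + B)/(5 + A) - A = -A + B*(-3 + B)/(5 + A))
(y(4 - 1*5, 3)*(4*1))*(-39) = ((((4 - 1*5)**2 - 1*3**2 - 5*3 - 3*(4 - 1*5))/(5 + 3))*(4*1))*(-39) = ((((4 - 5)**2 - 1*9 - 15 - 3*(4 - 5))/8)*4)*(-39) = ((((-1)**2 - 9 - 15 - 3*(-1))/8)*4)*(-39) = (((1 - 9 - 15 + 3)/8)*4)*(-39) = (((1/8)*(-20))*4)*(-39) = -5/2*4*(-39) = -10*(-39) = 390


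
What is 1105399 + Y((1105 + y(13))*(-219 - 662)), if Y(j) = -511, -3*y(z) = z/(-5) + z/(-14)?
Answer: 1104888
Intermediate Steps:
y(z) = 19*z/210 (y(z) = -(z/(-5) + z/(-14))/3 = -(z*(-1/5) + z*(-1/14))/3 = -(-z/5 - z/14)/3 = -(-19)*z/210 = 19*z/210)
1105399 + Y((1105 + y(13))*(-219 - 662)) = 1105399 - 511 = 1104888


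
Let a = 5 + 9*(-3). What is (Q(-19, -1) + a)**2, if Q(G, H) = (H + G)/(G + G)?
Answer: 166464/361 ≈ 461.12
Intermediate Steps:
Q(G, H) = (G + H)/(2*G) (Q(G, H) = (G + H)/((2*G)) = (G + H)*(1/(2*G)) = (G + H)/(2*G))
a = -22 (a = 5 - 27 = -22)
(Q(-19, -1) + a)**2 = ((1/2)*(-19 - 1)/(-19) - 22)**2 = ((1/2)*(-1/19)*(-20) - 22)**2 = (10/19 - 22)**2 = (-408/19)**2 = 166464/361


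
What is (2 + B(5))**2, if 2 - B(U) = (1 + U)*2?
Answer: 64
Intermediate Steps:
B(U) = -2*U (B(U) = 2 - (1 + U)*2 = 2 - (2 + 2*U) = 2 + (-2 - 2*U) = -2*U)
(2 + B(5))**2 = (2 - 2*5)**2 = (2 - 10)**2 = (-8)**2 = 64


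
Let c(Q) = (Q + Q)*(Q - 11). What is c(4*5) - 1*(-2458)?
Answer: 2818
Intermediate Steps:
c(Q) = 2*Q*(-11 + Q) (c(Q) = (2*Q)*(-11 + Q) = 2*Q*(-11 + Q))
c(4*5) - 1*(-2458) = 2*(4*5)*(-11 + 4*5) - 1*(-2458) = 2*20*(-11 + 20) + 2458 = 2*20*9 + 2458 = 360 + 2458 = 2818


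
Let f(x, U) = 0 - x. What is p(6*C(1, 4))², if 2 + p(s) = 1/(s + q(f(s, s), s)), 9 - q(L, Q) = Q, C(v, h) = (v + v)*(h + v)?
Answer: 289/81 ≈ 3.5679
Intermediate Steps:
C(v, h) = 2*v*(h + v) (C(v, h) = (2*v)*(h + v) = 2*v*(h + v))
f(x, U) = -x
q(L, Q) = 9 - Q
p(s) = -17/9 (p(s) = -2 + 1/(s + (9 - s)) = -2 + 1/9 = -2 + ⅑ = -17/9)
p(6*C(1, 4))² = (-17/9)² = 289/81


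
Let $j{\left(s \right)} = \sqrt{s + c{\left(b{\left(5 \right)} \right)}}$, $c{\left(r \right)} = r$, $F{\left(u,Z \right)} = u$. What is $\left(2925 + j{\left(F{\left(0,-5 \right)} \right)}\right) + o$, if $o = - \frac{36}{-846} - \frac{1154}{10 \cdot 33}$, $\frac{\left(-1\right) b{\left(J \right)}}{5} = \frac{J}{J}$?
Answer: $\frac{22656586}{7755} + i \sqrt{5} \approx 2921.5 + 2.2361 i$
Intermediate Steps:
$b{\left(J \right)} = -5$ ($b{\left(J \right)} = - 5 \frac{J}{J} = \left(-5\right) 1 = -5$)
$j{\left(s \right)} = \sqrt{-5 + s}$ ($j{\left(s \right)} = \sqrt{s - 5} = \sqrt{-5 + s}$)
$o = - \frac{26789}{7755}$ ($o = \left(-36\right) \left(- \frac{1}{846}\right) - \frac{1154}{330} = \frac{2}{47} - \frac{577}{165} = - \frac{26789}{7755} \approx -3.4544$)
$\left(2925 + j{\left(F{\left(0,-5 \right)} \right)}\right) + o = \left(2925 + \sqrt{-5 + 0}\right) - \frac{26789}{7755} = \left(2925 + \sqrt{-5}\right) - \frac{26789}{7755} = \left(2925 + i \sqrt{5}\right) - \frac{26789}{7755} = \frac{22656586}{7755} + i \sqrt{5}$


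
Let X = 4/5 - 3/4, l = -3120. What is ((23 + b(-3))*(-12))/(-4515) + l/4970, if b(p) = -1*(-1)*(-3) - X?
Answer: -307071/534275 ≈ -0.57474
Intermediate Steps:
X = 1/20 (X = 4*(1/5) - 3*1/4 = 4/5 - 3/4 = 1/20 ≈ 0.050000)
b(p) = -61/20 (b(p) = -1*(-1)*(-3) - 1*1/20 = 1*(-3) - 1/20 = -3 - 1/20 = -61/20)
((23 + b(-3))*(-12))/(-4515) + l/4970 = ((23 - 61/20)*(-12))/(-4515) - 3120/4970 = ((399/20)*(-12))*(-1/4515) - 3120*1/4970 = -1197/5*(-1/4515) - 312/497 = 57/1075 - 312/497 = -307071/534275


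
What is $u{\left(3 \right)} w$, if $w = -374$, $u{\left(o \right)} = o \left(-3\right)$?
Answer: $3366$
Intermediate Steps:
$u{\left(o \right)} = - 3 o$
$u{\left(3 \right)} w = \left(-3\right) 3 \left(-374\right) = \left(-9\right) \left(-374\right) = 3366$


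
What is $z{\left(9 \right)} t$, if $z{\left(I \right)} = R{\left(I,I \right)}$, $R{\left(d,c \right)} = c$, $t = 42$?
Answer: $378$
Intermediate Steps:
$z{\left(I \right)} = I$
$z{\left(9 \right)} t = 9 \cdot 42 = 378$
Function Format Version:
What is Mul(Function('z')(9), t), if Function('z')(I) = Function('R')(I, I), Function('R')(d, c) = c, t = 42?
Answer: 378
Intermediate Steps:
Function('z')(I) = I
Mul(Function('z')(9), t) = Mul(9, 42) = 378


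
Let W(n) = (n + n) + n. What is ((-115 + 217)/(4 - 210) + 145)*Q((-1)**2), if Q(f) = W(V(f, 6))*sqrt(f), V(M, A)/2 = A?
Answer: 535824/103 ≈ 5202.2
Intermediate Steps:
V(M, A) = 2*A
W(n) = 3*n (W(n) = 2*n + n = 3*n)
Q(f) = 36*sqrt(f) (Q(f) = (3*(2*6))*sqrt(f) = (3*12)*sqrt(f) = 36*sqrt(f))
((-115 + 217)/(4 - 210) + 145)*Q((-1)**2) = ((-115 + 217)/(4 - 210) + 145)*(36*sqrt((-1)**2)) = (102/(-206) + 145)*(36*sqrt(1)) = (102*(-1/206) + 145)*(36*1) = (-51/103 + 145)*36 = (14884/103)*36 = 535824/103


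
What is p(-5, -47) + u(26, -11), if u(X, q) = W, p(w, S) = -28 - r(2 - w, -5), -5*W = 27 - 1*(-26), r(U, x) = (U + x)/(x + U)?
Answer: -198/5 ≈ -39.600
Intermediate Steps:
r(U, x) = 1 (r(U, x) = (U + x)/(U + x) = 1)
W = -53/5 (W = -(27 - 1*(-26))/5 = -(27 + 26)/5 = -⅕*53 = -53/5 ≈ -10.600)
p(w, S) = -29 (p(w, S) = -28 - 1*1 = -28 - 1 = -29)
u(X, q) = -53/5
p(-5, -47) + u(26, -11) = -29 - 53/5 = -198/5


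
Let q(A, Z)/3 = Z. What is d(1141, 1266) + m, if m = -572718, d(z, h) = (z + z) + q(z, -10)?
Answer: -570466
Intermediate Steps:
q(A, Z) = 3*Z
d(z, h) = -30 + 2*z (d(z, h) = (z + z) + 3*(-10) = 2*z - 30 = -30 + 2*z)
d(1141, 1266) + m = (-30 + 2*1141) - 572718 = (-30 + 2282) - 572718 = 2252 - 572718 = -570466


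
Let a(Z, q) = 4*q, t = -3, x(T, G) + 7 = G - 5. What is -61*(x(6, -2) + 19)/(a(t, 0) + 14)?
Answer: -305/14 ≈ -21.786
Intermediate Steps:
x(T, G) = -12 + G (x(T, G) = -7 + (G - 5) = -7 + (-5 + G) = -12 + G)
-61*(x(6, -2) + 19)/(a(t, 0) + 14) = -61*((-12 - 2) + 19)/(4*0 + 14) = -61*(-14 + 19)/(0 + 14) = -305/14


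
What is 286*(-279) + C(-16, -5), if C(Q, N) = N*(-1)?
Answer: -79789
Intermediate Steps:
C(Q, N) = -N
286*(-279) + C(-16, -5) = 286*(-279) - 1*(-5) = -79794 + 5 = -79789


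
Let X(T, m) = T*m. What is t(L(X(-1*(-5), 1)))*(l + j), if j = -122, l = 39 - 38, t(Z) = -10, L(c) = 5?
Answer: 1210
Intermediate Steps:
l = 1
t(L(X(-1*(-5), 1)))*(l + j) = -10*(1 - 122) = -10*(-121) = 1210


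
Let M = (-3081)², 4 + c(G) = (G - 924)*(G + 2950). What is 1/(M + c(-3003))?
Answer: 1/9700688 ≈ 1.0309e-7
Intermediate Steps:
c(G) = -4 + (-924 + G)*(2950 + G) (c(G) = -4 + (G - 924)*(G + 2950) = -4 + (-924 + G)*(2950 + G))
M = 9492561
1/(M + c(-3003)) = 1/(9492561 + (-2725804 + (-3003)² + 2026*(-3003))) = 1/(9492561 + (-2725804 + 9018009 - 6084078)) = 1/(9492561 + 208127) = 1/9700688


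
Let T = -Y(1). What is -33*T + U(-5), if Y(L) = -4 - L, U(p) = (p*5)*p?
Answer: -40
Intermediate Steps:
U(p) = 5*p**2 (U(p) = (5*p)*p = 5*p**2)
T = 5 (T = -(-4 - 1*1) = -(-4 - 1) = -1*(-5) = 5)
-33*T + U(-5) = -33*5 + 5*(-5)**2 = -165 + 5*25 = -165 + 125 = -40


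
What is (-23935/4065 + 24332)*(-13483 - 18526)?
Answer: -633046122161/813 ≈ -7.7865e+8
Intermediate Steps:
(-23935/4065 + 24332)*(-13483 - 18526) = (-23935*1/4065 + 24332)*(-32009) = (-4787/813 + 24332)*(-32009) = (19777129/813)*(-32009) = -633046122161/813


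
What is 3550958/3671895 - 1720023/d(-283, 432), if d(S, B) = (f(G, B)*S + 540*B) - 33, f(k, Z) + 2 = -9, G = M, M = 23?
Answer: -1095287884141/173577820440 ≈ -6.3101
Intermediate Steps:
G = 23
f(k, Z) = -11 (f(k, Z) = -2 - 9 = -11)
d(S, B) = -33 - 11*S + 540*B (d(S, B) = (-11*S + 540*B) - 33 = -33 - 11*S + 540*B)
3550958/3671895 - 1720023/d(-283, 432) = 3550958/3671895 - 1720023/(-33 - 11*(-283) + 540*432) = 3550958*(1/3671895) - 1720023/(-33 + 3113 + 233280) = 3550958/3671895 - 1720023/236360 = -1095287884141/173577820440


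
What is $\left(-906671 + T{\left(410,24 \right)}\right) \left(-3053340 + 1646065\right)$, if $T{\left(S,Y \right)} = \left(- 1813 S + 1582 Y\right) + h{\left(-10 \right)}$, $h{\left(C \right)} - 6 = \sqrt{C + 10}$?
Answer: $2268565296425$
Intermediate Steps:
$h{\left(C \right)} = 6 + \sqrt{10 + C}$ ($h{\left(C \right)} = 6 + \sqrt{C + 10} = 6 + \sqrt{10 + C}$)
$T{\left(S,Y \right)} = 6 - 1813 S + 1582 Y$ ($T{\left(S,Y \right)} = \left(- 1813 S + 1582 Y\right) + \left(6 + \sqrt{10 - 10}\right) = \left(- 1813 S + 1582 Y\right) + \left(6 + \sqrt{0}\right) = \left(- 1813 S + 1582 Y\right) + \left(6 + 0\right) = \left(- 1813 S + 1582 Y\right) + 6 = 6 - 1813 S + 1582 Y$)
$\left(-906671 + T{\left(410,24 \right)}\right) \left(-3053340 + 1646065\right) = \left(-906671 + \left(6 - 743330 + 1582 \cdot 24\right)\right) \left(-3053340 + 1646065\right) = \left(-906671 + \left(6 - 743330 + 37968\right)\right) \left(-1407275\right) = \left(-906671 - 705356\right) \left(-1407275\right) = \left(-1612027\right) \left(-1407275\right) = 2268565296425$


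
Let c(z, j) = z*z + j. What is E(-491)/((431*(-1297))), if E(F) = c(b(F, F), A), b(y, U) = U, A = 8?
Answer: -241089/559007 ≈ -0.43128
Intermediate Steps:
c(z, j) = j + z**2 (c(z, j) = z**2 + j = j + z**2)
E(F) = 8 + F**2
E(-491)/((431*(-1297))) = (8 + (-491)**2)/((431*(-1297))) = (8 + 241081)/(-559007) = 241089*(-1/559007) = -241089/559007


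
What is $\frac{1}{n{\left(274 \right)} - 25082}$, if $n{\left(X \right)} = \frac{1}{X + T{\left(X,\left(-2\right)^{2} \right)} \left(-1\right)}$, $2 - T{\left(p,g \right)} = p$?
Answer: $- \frac{546}{13694771} \approx -3.9869 \cdot 10^{-5}$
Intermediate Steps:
$T{\left(p,g \right)} = 2 - p$
$n{\left(X \right)} = \frac{1}{-2 + 2 X}$ ($n{\left(X \right)} = \frac{1}{X + \left(2 - X\right) \left(-1\right)} = \frac{1}{X + \left(-2 + X\right)} = \frac{1}{-2 + 2 X}$)
$\frac{1}{n{\left(274 \right)} - 25082} = \frac{1}{\frac{1}{2 \left(-1 + 274\right)} - 25082} = \frac{1}{\frac{1}{2 \cdot 273} - 25082} = \frac{1}{\frac{1}{2} \cdot \frac{1}{273} - 25082} = \frac{1}{\frac{1}{546} - 25082} = \frac{1}{- \frac{13694771}{546}} = - \frac{546}{13694771}$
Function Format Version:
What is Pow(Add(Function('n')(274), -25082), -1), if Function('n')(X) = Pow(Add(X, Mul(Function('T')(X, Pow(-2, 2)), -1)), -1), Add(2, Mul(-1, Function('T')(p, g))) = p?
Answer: Rational(-546, 13694771) ≈ -3.9869e-5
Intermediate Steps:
Function('T')(p, g) = Add(2, Mul(-1, p))
Function('n')(X) = Pow(Add(-2, Mul(2, X)), -1) (Function('n')(X) = Pow(Add(X, Mul(Add(2, Mul(-1, X)), -1)), -1) = Pow(Add(X, Add(-2, X)), -1) = Pow(Add(-2, Mul(2, X)), -1))
Pow(Add(Function('n')(274), -25082), -1) = Pow(Add(Mul(Rational(1, 2), Pow(Add(-1, 274), -1)), -25082), -1) = Pow(Add(Mul(Rational(1, 2), Pow(273, -1)), -25082), -1) = Pow(Add(Mul(Rational(1, 2), Rational(1, 273)), -25082), -1) = Pow(Add(Rational(1, 546), -25082), -1) = Pow(Rational(-13694771, 546), -1) = Rational(-546, 13694771)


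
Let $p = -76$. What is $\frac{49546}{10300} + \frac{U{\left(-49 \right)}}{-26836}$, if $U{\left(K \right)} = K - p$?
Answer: $\frac{332334589}{69102700} \approx 4.8093$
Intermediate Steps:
$U{\left(K \right)} = 76 + K$ ($U{\left(K \right)} = K - -76 = K + 76 = 76 + K$)
$\frac{49546}{10300} + \frac{U{\left(-49 \right)}}{-26836} = \frac{49546}{10300} + \frac{76 - 49}{-26836} = 49546 \cdot \frac{1}{10300} + 27 \left(- \frac{1}{26836}\right) = \frac{24773}{5150} - \frac{27}{26836} = \frac{332334589}{69102700}$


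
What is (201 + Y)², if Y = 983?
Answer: 1401856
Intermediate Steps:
(201 + Y)² = (201 + 983)² = 1184² = 1401856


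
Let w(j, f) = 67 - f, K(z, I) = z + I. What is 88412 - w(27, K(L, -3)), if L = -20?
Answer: 88322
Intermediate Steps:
K(z, I) = I + z
88412 - w(27, K(L, -3)) = 88412 - (67 - (-3 - 20)) = 88412 - (67 - 1*(-23)) = 88412 - (67 + 23) = 88412 - 1*90 = 88412 - 90 = 88322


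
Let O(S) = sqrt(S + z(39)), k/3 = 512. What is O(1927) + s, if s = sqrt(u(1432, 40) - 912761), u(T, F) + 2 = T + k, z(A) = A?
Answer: sqrt(1966) + I*sqrt(909795) ≈ 44.34 + 953.83*I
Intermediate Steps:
k = 1536 (k = 3*512 = 1536)
u(T, F) = 1534 + T (u(T, F) = -2 + (T + 1536) = -2 + (1536 + T) = 1534 + T)
O(S) = sqrt(39 + S) (O(S) = sqrt(S + 39) = sqrt(39 + S))
s = I*sqrt(909795) (s = sqrt((1534 + 1432) - 912761) = sqrt(2966 - 912761) = sqrt(-909795) = I*sqrt(909795) ≈ 953.83*I)
O(1927) + s = sqrt(39 + 1927) + I*sqrt(909795) = sqrt(1966) + I*sqrt(909795)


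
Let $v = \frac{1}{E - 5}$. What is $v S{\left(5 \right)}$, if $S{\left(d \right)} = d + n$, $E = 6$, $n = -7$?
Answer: $-2$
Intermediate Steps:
$S{\left(d \right)} = -7 + d$ ($S{\left(d \right)} = d - 7 = -7 + d$)
$v = 1$ ($v = \frac{1}{6 - 5} = 1^{-1} = 1$)
$v S{\left(5 \right)} = 1 \left(-7 + 5\right) = 1 \left(-2\right) = -2$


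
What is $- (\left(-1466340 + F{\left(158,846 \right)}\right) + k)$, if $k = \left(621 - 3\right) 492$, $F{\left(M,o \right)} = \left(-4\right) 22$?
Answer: $1162372$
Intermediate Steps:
$F{\left(M,o \right)} = -88$
$k = 304056$ ($k = 618 \cdot 492 = 304056$)
$- (\left(-1466340 + F{\left(158,846 \right)}\right) + k) = - (\left(-1466340 - 88\right) + 304056) = - (-1466428 + 304056) = \left(-1\right) \left(-1162372\right) = 1162372$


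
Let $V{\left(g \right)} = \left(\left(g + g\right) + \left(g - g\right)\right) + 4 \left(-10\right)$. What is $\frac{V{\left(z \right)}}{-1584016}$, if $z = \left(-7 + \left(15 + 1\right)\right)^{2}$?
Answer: $- \frac{61}{792008} \approx -7.7019 \cdot 10^{-5}$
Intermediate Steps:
$z = 81$ ($z = \left(-7 + 16\right)^{2} = 9^{2} = 81$)
$V{\left(g \right)} = -40 + 2 g$ ($V{\left(g \right)} = \left(2 g + 0\right) - 40 = 2 g - 40 = -40 + 2 g$)
$\frac{V{\left(z \right)}}{-1584016} = \frac{-40 + 2 \cdot 81}{-1584016} = \left(-40 + 162\right) \left(- \frac{1}{1584016}\right) = 122 \left(- \frac{1}{1584016}\right) = - \frac{61}{792008}$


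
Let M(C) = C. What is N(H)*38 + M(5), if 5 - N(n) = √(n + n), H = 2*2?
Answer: 195 - 76*√2 ≈ 87.520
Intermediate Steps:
H = 4
N(n) = 5 - √2*√n (N(n) = 5 - √(n + n) = 5 - √(2*n) = 5 - √2*√n)
N(H)*38 + M(5) = (5 - √2*√4)*38 + 5 = (5 - 1*√2*2)*38 + 5 = (5 - 2*√2)*38 + 5 = (190 - 76*√2) + 5 = 195 - 76*√2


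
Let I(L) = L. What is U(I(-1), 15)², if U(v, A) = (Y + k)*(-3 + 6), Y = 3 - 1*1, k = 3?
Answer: 225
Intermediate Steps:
Y = 2 (Y = 3 - 1 = 2)
U(v, A) = 15 (U(v, A) = (2 + 3)*(-3 + 6) = 5*3 = 15)
U(I(-1), 15)² = 15² = 225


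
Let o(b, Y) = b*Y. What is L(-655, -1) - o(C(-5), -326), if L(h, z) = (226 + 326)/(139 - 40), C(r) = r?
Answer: -53606/33 ≈ -1624.4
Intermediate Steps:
o(b, Y) = Y*b
L(h, z) = 184/33 (L(h, z) = 552/99 = 552*(1/99) = 184/33)
L(-655, -1) - o(C(-5), -326) = 184/33 - (-326)*(-5) = 184/33 - 1*1630 = 184/33 - 1630 = -53606/33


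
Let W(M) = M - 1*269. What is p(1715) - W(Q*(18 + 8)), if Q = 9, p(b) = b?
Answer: 1750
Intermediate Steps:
W(M) = -269 + M (W(M) = M - 269 = -269 + M)
p(1715) - W(Q*(18 + 8)) = 1715 - (-269 + 9*(18 + 8)) = 1715 - (-269 + 9*26) = 1715 - (-269 + 234) = 1715 - 1*(-35) = 1715 + 35 = 1750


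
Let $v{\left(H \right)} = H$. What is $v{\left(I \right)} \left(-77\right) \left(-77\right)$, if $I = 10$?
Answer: $59290$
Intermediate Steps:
$v{\left(I \right)} \left(-77\right) \left(-77\right) = 10 \left(-77\right) \left(-77\right) = \left(-770\right) \left(-77\right) = 59290$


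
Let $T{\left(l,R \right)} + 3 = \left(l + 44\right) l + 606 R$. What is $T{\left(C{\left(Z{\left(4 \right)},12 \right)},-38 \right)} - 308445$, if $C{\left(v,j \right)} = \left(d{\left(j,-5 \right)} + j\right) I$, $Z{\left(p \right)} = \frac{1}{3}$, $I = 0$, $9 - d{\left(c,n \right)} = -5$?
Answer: $-331476$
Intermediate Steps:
$d{\left(c,n \right)} = 14$ ($d{\left(c,n \right)} = 9 - -5 = 9 + 5 = 14$)
$Z{\left(p \right)} = \frac{1}{3}$
$C{\left(v,j \right)} = 0$ ($C{\left(v,j \right)} = \left(14 + j\right) 0 = 0$)
$T{\left(l,R \right)} = -3 + 606 R + l \left(44 + l\right)$ ($T{\left(l,R \right)} = -3 + \left(\left(l + 44\right) l + 606 R\right) = -3 + \left(\left(44 + l\right) l + 606 R\right) = -3 + \left(l \left(44 + l\right) + 606 R\right) = -3 + \left(606 R + l \left(44 + l\right)\right) = -3 + 606 R + l \left(44 + l\right)$)
$T{\left(C{\left(Z{\left(4 \right)},12 \right)},-38 \right)} - 308445 = \left(-3 + 0^{2} + 44 \cdot 0 + 606 \left(-38\right)\right) - 308445 = \left(-3 + 0 + 0 - 23028\right) - 308445 = -23031 - 308445 = -331476$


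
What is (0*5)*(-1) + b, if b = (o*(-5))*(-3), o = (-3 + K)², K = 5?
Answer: 60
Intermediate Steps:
o = 4 (o = (-3 + 5)² = 2² = 4)
b = 60 (b = (4*(-5))*(-3) = -20*(-3) = 60)
(0*5)*(-1) + b = (0*5)*(-1) + 60 = 0*(-1) + 60 = 0 + 60 = 60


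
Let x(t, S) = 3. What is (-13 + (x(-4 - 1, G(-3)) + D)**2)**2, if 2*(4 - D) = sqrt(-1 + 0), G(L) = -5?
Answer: 19665/16 - 1001*I/2 ≈ 1229.1 - 500.5*I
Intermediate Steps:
D = 4 - I/2 (D = 4 - sqrt(-1 + 0)/2 = 4 - I/2 ≈ 4.0 - 0.5*I)
(-13 + (x(-4 - 1, G(-3)) + D)**2)**2 = (-13 + (3 + (4 - I/2))**2)**2 = (-13 + (7 - I/2)**2)**2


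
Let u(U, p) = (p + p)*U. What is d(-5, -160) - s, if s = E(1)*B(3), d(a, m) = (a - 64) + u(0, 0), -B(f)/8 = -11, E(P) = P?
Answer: -157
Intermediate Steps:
u(U, p) = 2*U*p (u(U, p) = (2*p)*U = 2*U*p)
B(f) = 88 (B(f) = -8*(-11) = 88)
d(a, m) = -64 + a (d(a, m) = (a - 64) + 2*0*0 = (-64 + a) + 0 = -64 + a)
s = 88 (s = 1*88 = 88)
d(-5, -160) - s = (-64 - 5) - 1*88 = -69 - 88 = -157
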